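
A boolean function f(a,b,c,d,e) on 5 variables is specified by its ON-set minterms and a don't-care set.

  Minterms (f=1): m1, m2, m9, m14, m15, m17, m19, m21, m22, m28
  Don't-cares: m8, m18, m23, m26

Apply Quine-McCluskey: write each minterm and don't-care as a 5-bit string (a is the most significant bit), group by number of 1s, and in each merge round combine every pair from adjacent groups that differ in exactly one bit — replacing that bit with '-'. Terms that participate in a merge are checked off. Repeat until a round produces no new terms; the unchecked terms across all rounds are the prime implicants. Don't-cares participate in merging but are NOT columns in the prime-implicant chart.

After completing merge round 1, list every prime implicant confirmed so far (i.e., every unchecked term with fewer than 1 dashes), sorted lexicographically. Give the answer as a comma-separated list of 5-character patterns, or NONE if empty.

Round 0: 00001✓ 00010✓ 01000✓ 01001✓ 01110✓ 01111✓ 10001✓ 10010✓ 10011✓ 10101✓ 10110✓ 10111✓ 11010✓ 11100
Round 1: -0001 -0010 0-001 0100- 0111- 1-010 10-01✓ 10-10✓ 10-11✓ 100-1✓ 1001-✓ 101-1✓ 1011-✓
Round 2: 10--1 10-1-
PIs = {-0001, -0010, 0-001, 0100-, 0111-, 1-010, 10--1, 10-1-, 11100}

11100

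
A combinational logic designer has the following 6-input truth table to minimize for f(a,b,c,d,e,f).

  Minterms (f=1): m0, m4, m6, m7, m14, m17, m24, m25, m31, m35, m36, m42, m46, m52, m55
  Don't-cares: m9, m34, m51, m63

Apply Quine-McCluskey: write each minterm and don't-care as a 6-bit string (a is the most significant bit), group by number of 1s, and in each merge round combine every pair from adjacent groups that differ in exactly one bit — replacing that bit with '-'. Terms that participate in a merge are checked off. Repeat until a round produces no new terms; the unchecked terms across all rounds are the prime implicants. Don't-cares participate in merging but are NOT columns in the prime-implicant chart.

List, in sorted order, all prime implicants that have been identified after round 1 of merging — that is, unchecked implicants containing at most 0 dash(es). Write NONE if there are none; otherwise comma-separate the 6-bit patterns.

size-2^0 implicants → 000000(✓)  000100(✓)  000110(✓)  000111(✓)  001001(✓)  001110(✓)  010001(✓)  011000(✓)  011001(✓)  011111(✓)  100010(✓)  100011(✓)  100100(✓)  101010(✓)  101110(✓)  110011(✓)  110100(✓)  110111(✓)  111111(✓)
size-2^1 implicants → -00100  -01110  -11111  0-1001  00-110  000-00  0001-0  00011-  01-001  01100-  1-0011  1-0100  10-010  10001-  101-10  11-111  110-11
Unchecked terms (primes): -00100, -01110, -11111, 0-1001, 00-110, 000-00, 0001-0, 00011-, 01-001, 01100-, 1-0011, 1-0100, 10-010, 10001-, 101-10, 11-111, 110-11

NONE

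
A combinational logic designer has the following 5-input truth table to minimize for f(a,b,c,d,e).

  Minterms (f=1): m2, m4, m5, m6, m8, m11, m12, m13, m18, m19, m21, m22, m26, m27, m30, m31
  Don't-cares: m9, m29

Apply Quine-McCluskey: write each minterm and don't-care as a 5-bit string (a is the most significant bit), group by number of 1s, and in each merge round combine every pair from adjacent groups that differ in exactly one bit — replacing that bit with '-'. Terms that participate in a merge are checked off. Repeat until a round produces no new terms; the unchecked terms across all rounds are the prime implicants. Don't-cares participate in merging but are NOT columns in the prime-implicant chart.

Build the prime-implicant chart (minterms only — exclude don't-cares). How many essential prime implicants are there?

Round 0: 00010✓ 00100✓ 00101✓ 00110✓ 01000✓ 01001✓ 01011✓ 01100✓ 01101✓ 10010✓ 10011✓ 10101✓ 10110✓ 11010✓ 11011✓ 11101✓ 11110✓ 11111✓
Round 1: -0010✓ -0101✓ -0110✓ -1011 -1101✓ 0-100✓ 0-101✓ 00-10✓ 001-0 0010-✓ 01-00✓ 01-01✓ 010-1 0100-✓ 0110-✓ 1-010✓ 1-011✓ 1-101✓ 1-110✓ 10-10✓ 1001-✓ 11-10✓ 11-11✓ 1101-✓ 111-1 1111-✓
Round 2: --101 -0-10 0-10- 01-0- 1--10 1-01- 11-1-
PIs = {--101, -0-10, -1011, 0-10-, 001-0, 01-0-, 010-1, 1--10, 1-01-, 11-1-, 111-1}
Coverage chart:
  m2: -0-10 ←essential
  m4: 0-10-,001-0
  m5: --101,0-10-
  m6: -0-10,001-0
  m8: 01-0- ←essential
  m11: -1011,010-1
  m12: 0-10-,01-0-
  m13: --101,0-10-,01-0-
  m18: -0-10,1--10,1-01-
  m19: 1-01- ←essential
  m21: --101 ←essential
  m22: -0-10,1--10
  m26: 1--10,1-01-,11-1-
  m27: -1011,1-01-,11-1-
  m30: 1--10,11-1-
  m31: 11-1-,111-1
Essential: --101, -0-10, 01-0-, 1-01-

4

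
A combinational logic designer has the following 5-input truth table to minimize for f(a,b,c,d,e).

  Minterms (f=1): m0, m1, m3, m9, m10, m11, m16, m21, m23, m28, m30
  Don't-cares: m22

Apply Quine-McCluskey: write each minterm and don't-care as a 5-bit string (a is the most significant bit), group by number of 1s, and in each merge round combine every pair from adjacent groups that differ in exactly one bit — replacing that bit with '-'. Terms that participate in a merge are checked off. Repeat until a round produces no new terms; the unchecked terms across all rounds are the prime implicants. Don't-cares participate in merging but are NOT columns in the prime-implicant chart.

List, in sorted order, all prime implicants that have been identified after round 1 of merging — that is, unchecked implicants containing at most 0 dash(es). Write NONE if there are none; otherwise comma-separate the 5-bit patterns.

NONE

[col 0] 00000*, 00001*, 00011*, 01001*, 01010*, 01011*, 10000*, 10101*, 10110*, 10111*, 11100*, 11110*
[col 1] -0000, 0-001*, 0-011*, 000-1*, 0000-, 010-1*, 0101-, 1-110, 101-1, 1011-, 111-0
[col 2] 0-0-1
Prime implicants: -0000, 0-0-1, 0000-, 0101-, 1-110, 101-1, 1011-, 111-0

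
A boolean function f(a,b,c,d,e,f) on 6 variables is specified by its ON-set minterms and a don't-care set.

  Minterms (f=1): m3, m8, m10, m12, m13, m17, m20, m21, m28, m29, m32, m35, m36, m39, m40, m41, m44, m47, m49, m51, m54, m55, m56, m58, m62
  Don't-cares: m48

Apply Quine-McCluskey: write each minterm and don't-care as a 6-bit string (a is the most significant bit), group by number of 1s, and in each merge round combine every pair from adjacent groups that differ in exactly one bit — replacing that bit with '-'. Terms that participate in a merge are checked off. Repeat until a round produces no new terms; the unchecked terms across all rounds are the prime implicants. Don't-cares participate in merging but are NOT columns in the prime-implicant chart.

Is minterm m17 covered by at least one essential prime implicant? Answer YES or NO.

NO

Round 0: 000011✓ 001000✓ 001010✓ 001100✓ 001101✓ 010001✓ 010100✓ 010101✓ 011100✓ 011101✓ 100000✓ 100011✓ 100100✓ 100111✓ 101000✓ 101001✓ 101100✓ 101111✓ 110000✓ 110001✓ 110011✓ 110110✓ 110111✓ 111000✓ 111010✓ 111110✓
Round 1: -00011 -01000✓ -01100✓ -10001 0-1100✓ 0-1101✓ 001-00✓ 0010-0 00110-✓ 01-100✓ 01-101✓ 010-01 01010-✓ 01110-✓ 1-0000✓ 1-0011✓ 1-0111✓ 1-1000✓ 10-000✓ 10-100✓ 10-111 100-00✓ 100-11✓ 101-00✓ 10100- 11-000✓ 11-110 110-11✓ 1100-1 11000- 11011- 111-10 1110-0
Round 2: -01-00 0-110- 01-10- 1--000 1-0-11 10--00
PIs = {-00011, -01-00, -10001, 0-110-, 0010-0, 01-10-, 010-01, 1--000, 1-0-11, 10--00, 10-111, 10100-, 11-110, 1100-1, 11000-, 11011-, 111-10, 1110-0}
Coverage chart:
  m3: -00011 ←essential
  m8: -01-00,0010-0
  m10: 0010-0 ←essential
  m12: -01-00,0-110-
  m13: 0-110- ←essential
  m17: -10001,010-01
  m20: 01-10- ←essential
  m21: 01-10-,010-01
  m28: 0-110-,01-10-
  m29: 0-110-,01-10-
  m32: 1--000,10--00
  m35: -00011,1-0-11
  m36: 10--00 ←essential
  m39: 1-0-11,10-111
  m40: -01-00,1--000,10--00,10100-
  m41: 10100- ←essential
  m44: -01-00,10--00
  m47: 10-111 ←essential
  m49: -10001,1100-1,11000-
  m51: 1-0-11,1100-1
  m54: 11-110,11011-
  m55: 1-0-11,11011-
  m56: 1--000,1110-0
  m58: 111-10,1110-0
  m62: 11-110,111-10
Essential: -00011, 0-110-, 0010-0, 01-10-, 10--00, 10-111, 10100-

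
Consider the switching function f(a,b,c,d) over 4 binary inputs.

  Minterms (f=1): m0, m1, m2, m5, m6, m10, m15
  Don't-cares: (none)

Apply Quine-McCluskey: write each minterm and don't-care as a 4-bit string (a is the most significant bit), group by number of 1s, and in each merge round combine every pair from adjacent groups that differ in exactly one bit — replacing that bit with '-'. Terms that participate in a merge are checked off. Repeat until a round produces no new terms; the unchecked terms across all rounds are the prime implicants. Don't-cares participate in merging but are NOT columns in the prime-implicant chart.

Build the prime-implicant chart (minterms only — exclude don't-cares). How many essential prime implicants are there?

4

Round 0: 0000✓ 0001✓ 0010✓ 0101✓ 0110✓ 1010✓ 1111
Round 1: -010 0-01 0-10 00-0 000-
PIs = {-010, 0-01, 0-10, 00-0, 000-, 1111}
Coverage chart:
  m0: 00-0,000-
  m1: 0-01,000-
  m2: -010,0-10,00-0
  m5: 0-01 ←essential
  m6: 0-10 ←essential
  m10: -010 ←essential
  m15: 1111 ←essential
Essential: -010, 0-01, 0-10, 1111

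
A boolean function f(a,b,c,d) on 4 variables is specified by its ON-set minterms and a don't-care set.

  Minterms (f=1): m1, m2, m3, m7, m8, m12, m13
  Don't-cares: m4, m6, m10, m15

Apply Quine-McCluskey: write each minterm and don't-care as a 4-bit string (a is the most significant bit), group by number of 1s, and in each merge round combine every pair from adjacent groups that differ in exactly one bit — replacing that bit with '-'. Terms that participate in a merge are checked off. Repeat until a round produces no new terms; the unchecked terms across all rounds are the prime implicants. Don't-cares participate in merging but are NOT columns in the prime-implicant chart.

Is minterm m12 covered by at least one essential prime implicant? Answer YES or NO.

[col 0] 0001*, 0010*, 0011*, 0100*, 0110*, 0111*, 1000*, 1010*, 1100*, 1101*, 1111*
[col 1] -010, -100, -111, 0-10*, 0-11*, 00-1, 001-*, 01-0, 011-*, 1-00, 10-0, 11-1, 110-
[col 2] 0-1-
Prime implicants: -010, -100, -111, 0-1-, 00-1, 01-0, 1-00, 10-0, 11-1, 110-
PI chart (minterm → PIs covering it):
  1 | 00-1  (sole → essential)
  2 | -010,0-1-
  3 | 0-1-,00-1
  7 | -111,0-1-
  8 | 1-00,10-0
  12 | -100,1-00,110-
  13 | 11-1,110-
Essential prime implicants: 00-1

NO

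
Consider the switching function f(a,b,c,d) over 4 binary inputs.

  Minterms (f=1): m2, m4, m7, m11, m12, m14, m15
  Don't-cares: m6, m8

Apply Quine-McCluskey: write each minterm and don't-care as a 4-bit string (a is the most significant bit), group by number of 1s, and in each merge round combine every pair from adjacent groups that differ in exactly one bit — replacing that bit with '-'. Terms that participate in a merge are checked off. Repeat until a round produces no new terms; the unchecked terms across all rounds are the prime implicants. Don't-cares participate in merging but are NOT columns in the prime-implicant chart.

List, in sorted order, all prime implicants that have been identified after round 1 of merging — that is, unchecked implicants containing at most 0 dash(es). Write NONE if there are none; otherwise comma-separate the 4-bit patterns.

[col 0] 0010*, 0100*, 0110*, 0111*, 1000*, 1011*, 1100*, 1110*, 1111*
[col 1] -100*, -110*, -111*, 0-10, 01-0*, 011-*, 1-00, 1-11, 11-0*, 111-*
[col 2] -1-0, -11-
Prime implicants: -1-0, -11-, 0-10, 1-00, 1-11

NONE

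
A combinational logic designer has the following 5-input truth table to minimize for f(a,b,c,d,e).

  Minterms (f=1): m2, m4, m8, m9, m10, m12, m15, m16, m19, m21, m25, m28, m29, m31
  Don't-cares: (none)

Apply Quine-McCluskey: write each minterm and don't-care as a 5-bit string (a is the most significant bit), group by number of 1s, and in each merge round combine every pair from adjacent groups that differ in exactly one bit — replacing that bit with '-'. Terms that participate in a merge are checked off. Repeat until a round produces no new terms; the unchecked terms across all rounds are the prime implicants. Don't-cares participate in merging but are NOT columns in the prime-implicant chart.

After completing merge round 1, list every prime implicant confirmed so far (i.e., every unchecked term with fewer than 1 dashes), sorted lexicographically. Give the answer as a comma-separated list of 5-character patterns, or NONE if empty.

10000, 10011

[col 0] 00010*, 00100*, 01000*, 01001*, 01010*, 01100*, 01111*, 10000, 10011, 10101*, 11001*, 11100*, 11101*, 11111*
[col 1] -1001, -1100, -1111, 0-010, 0-100, 01-00, 010-0, 0100-, 1-101, 11-01, 111-1, 1110-
Prime implicants: -1001, -1100, -1111, 0-010, 0-100, 01-00, 010-0, 0100-, 1-101, 10000, 10011, 11-01, 111-1, 1110-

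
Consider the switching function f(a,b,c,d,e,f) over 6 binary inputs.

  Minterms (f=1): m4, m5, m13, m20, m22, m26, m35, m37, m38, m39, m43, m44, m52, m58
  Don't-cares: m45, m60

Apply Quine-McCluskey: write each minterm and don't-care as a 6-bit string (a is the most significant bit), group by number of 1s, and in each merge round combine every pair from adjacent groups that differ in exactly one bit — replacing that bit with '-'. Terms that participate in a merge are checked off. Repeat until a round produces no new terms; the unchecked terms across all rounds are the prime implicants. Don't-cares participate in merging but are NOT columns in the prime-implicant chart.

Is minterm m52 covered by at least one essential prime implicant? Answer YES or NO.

NO

[col 0] 000100*, 000101*, 001101*, 010100*, 010110*, 011010*, 100011*, 100101*, 100110*, 100111*, 101011*, 101100*, 101101*, 110100*, 111010*, 111100*
[col 1] -00101*, -01101*, -10100, -11010, 0-0100, 00-101*, 00010-, 0101-0, 1-1100, 10-011, 10-101*, 100-11, 1001-1, 10011-, 10110-, 11-100
[col 2] -0-101
Prime implicants: -0-101, -10100, -11010, 0-0100, 00010-, 0101-0, 1-1100, 10-011, 100-11, 1001-1, 10011-, 10110-, 11-100
PI chart (minterm → PIs covering it):
  4 | 0-0100,00010-
  5 | -0-101,00010-
  13 | -0-101  (sole → essential)
  20 | -10100,0-0100,0101-0
  22 | 0101-0  (sole → essential)
  26 | -11010  (sole → essential)
  35 | 10-011,100-11
  37 | -0-101,1001-1
  38 | 10011-  (sole → essential)
  39 | 100-11,1001-1,10011-
  43 | 10-011  (sole → essential)
  44 | 1-1100,10110-
  52 | -10100,11-100
  58 | -11010  (sole → essential)
Essential prime implicants: -0-101, -11010, 0101-0, 10-011, 10011-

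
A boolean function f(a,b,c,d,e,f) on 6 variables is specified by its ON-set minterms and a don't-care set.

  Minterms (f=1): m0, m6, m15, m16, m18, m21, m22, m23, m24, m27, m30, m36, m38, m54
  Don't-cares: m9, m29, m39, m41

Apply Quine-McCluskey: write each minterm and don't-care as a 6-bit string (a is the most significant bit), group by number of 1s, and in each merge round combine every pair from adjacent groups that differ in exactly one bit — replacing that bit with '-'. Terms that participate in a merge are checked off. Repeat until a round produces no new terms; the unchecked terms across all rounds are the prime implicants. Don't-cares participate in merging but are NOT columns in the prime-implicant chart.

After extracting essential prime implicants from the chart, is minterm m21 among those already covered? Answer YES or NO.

Round 0: 000000✓ 000110✓ 001001✓ 001111 010000✓ 010010✓ 010101✓ 010110✓ 010111✓ 011000✓ 011011 011101✓ 011110✓ 100100✓ 100110✓ 100111✓ 101001✓ 110110✓
Round 1: -00110✓ -01001 -10110✓ 0-0000 0-0110✓ 01-000 01-101 01-110 010-10 0100-0 0101-1 01011- 1-0110✓ 1001-0 10011-
Round 2: --0110
PIs = {--0110, -01001, 0-0000, 001111, 01-000, 01-101, 01-110, 010-10, 0100-0, 0101-1, 01011-, 011011, 1001-0, 10011-}
Coverage chart:
  m0: 0-0000 ←essential
  m6: --0110 ←essential
  m15: 001111 ←essential
  m16: 0-0000,01-000,0100-0
  m18: 010-10,0100-0
  m21: 01-101,0101-1
  m22: --0110,01-110,010-10,01011-
  m23: 0101-1,01011-
  m24: 01-000 ←essential
  m27: 011011 ←essential
  m30: 01-110 ←essential
  m36: 1001-0 ←essential
  m38: --0110,1001-0,10011-
  m54: --0110 ←essential
Essential: --0110, 0-0000, 001111, 01-000, 01-110, 011011, 1001-0

NO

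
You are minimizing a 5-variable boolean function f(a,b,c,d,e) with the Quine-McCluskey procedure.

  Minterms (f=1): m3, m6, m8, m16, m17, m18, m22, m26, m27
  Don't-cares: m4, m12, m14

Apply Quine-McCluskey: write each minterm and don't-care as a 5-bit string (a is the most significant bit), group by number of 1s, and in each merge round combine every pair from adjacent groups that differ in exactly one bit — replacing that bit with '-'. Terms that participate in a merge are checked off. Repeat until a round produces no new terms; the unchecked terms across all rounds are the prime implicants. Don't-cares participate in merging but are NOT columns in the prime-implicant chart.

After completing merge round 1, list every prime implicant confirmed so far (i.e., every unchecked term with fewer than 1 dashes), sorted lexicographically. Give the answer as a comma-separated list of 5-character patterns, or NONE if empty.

00011

size-2^0 implicants → 00011  00100(✓)  00110(✓)  01000(✓)  01100(✓)  01110(✓)  10000(✓)  10001(✓)  10010(✓)  10110(✓)  11010(✓)  11011(✓)
size-2^1 implicants → -0110  0-100(✓)  0-110(✓)  001-0(✓)  01-00  011-0(✓)  1-010  10-10  100-0  1000-  1101-
size-2^2 implicants → 0-1-0
Unchecked terms (primes): -0110, 0-1-0, 00011, 01-00, 1-010, 10-10, 100-0, 1000-, 1101-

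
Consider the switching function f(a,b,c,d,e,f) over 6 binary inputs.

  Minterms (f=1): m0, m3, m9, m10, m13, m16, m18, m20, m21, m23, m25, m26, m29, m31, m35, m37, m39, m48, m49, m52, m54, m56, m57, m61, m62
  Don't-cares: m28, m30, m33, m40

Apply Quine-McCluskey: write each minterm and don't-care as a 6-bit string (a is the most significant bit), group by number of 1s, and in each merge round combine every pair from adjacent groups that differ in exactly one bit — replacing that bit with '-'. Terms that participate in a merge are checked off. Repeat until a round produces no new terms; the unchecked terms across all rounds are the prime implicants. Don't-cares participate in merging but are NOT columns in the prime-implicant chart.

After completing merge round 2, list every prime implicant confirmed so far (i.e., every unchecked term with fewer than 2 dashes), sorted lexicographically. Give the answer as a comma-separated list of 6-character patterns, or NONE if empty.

-00011, -11110, 0-0000, 0-1010, 01-010, 0100-0, 011-10, 1-0001, 1-1000, 11-110, 1101-0

Round 0: 000000✓ 000011✓ 001001✓ 001010✓ 001101✓ 010000✓ 010010✓ 010100✓ 010101✓ 010111✓ 011001✓ 011010✓ 011100✓ 011101✓ 011110✓ 011111✓ 100001✓ 100011✓ 100101✓ 100111✓ 101000✓ 110000✓ 110001✓ 110100✓ 110110✓ 111000✓ 111001✓ 111101✓ 111110✓
Round 1: -00011 -10000✓ -10100✓ -11001✓ -11101✓ -11110 0-0000 0-1001✓ 0-1010 0-1101✓ 001-01✓ 01-010 01-100✓ 01-101✓ 01-111✓ 010-00✓ 0100-0 0101-1✓ 01010-✓ 011-01✓ 011-10 0111-0✓ 0111-1✓ 01110-✓ 01111-✓ 1-0001 1-1000 100-01✓ 100-11✓ 1000-1✓ 1001-1✓ 11-000✓ 11-001✓ 11-110 110-00✓ 11000-✓ 1101-0 111-01✓ 11100-✓
Round 2: -10-00 -11-01 0-1-01 01-1-1 01-10- 0111-- 100--1 11-00-
PIs = {-00011, -10-00, -11-01, -11110, 0-0000, 0-1-01, 0-1010, 01-010, 01-1-1, 01-10-, 0100-0, 011-10, 0111--, 1-0001, 1-1000, 100--1, 11-00-, 11-110, 1101-0}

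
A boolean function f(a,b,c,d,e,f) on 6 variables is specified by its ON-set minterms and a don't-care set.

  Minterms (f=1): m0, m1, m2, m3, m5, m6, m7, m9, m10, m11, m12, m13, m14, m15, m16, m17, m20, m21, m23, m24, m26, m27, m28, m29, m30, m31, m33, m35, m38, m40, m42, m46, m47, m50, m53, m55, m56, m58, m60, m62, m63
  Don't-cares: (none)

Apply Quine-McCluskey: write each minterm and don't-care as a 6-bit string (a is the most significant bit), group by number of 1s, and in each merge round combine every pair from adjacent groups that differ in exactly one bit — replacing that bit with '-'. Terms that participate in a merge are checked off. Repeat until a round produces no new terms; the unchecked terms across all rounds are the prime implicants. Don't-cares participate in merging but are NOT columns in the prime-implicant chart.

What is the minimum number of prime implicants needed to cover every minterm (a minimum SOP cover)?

12

[col 0] 000000*, 000001*, 000010*, 000011*, 000101*, 000110*, 000111*, 001001*, 001010*, 001011*, 001100*, 001101*, 001110*, 001111*, 010000*, 010001*, 010100*, 010101*, 010111*, 011000*, 011010*, 011011*, 011100*, 011101*, 011110*, 011111*, 100001*, 100011*, 100110*, 101000*, 101010*, 101110*, 101111*, 110010*, 110101*, 110111*, 111000*, 111010*, 111100*, 111110*, 111111*
[col 1] -00001*, -00011*, -00110*, -01010*, -01110*, -01111*, -10101*, -10111*, -11000*, -11010*, -11100*, -11110*, -11111*, 0-0000*, 0-0001*, 0-0101*, 0-0111*, 0-1010*, 0-1011*, 0-1100*, 0-1101*, 0-1110*, 0-1111*, 00-001*, 00-010*, 00-011*, 00-101*, 00-110*, 00-111*, 000-01*, 000-10*, 000-11*, 0000-0*, 0000-1*, 00000-*, 00001-*, 0001-1*, 00011-*, 001-01*, 001-10*, 001-11*, 0010-1*, 00101-*, 0011-0*, 0011-1*, 00110-*, 00111-*, 01-000*, 01-100*, 01-101*, 01-111*, 010-00*, 010-01*, 01000-*, 0101-1*, 01010-*, 011-00*, 011-10*, 011-11*, 0110-0*, 01101-*, 0111-0*, 0111-1*, 01110-*, 01111-*, 1-1000*, 1-1010*, 1-1110*, 1-1111*, 10-110*, 1000-1*, 101-10*, 1010-0*, 10111-*, 11-010, 11-111*, 1101-1*, 111-00*, 111-10*, 1110-0*, 1111-0*, 11111-*
[col 2] --1010*, --1110*, --1111*, -0-110, -000-1, -01-10*, -0111-*, -1-111, -101-1, -11-00*, -11-10*, -110-0*, -111-0*, -1111-*, 0--101*, 0--111*, 0-0-01, 0-000-, 0-01-1*, 0-1-10*, 0-1-11*, 0-101-*, 0-11-0*, 0-11-1*, 0-110-*, 0-111-*, 00--01*, 00--10*, 00--11*, 00-0-1*, 00-01-*, 00-1-1*, 00-11-*, 000--1*, 000-1-*, 0000--, 001--1*, 001-1-*, 0011--*, 01--00, 01-1-1*, 01-10-, 010-0-, 011--0*, 011-1-*, 0111--*, 1-1-10*, 1-10-0, 1-111-*, 111--0*
[col 3] --1-10, --111-, -11--0, 0--1-1, 0-1-1-, 0-11--, 00---1, 00--1-
Prime implicants: --1-10, --111-, -0-110, -000-1, -1-111, -101-1, -11--0, 0--1-1, 0-0-01, 0-000-, 0-1-1-, 0-11--, 00---1, 00--1-, 0000--, 01--00, 01-10-, 010-0-, 1-10-0, 11-010
PI chart (minterm → PIs covering it):
  0 | 0-000-,0000--
  1 | -000-1,0-0-01,0-000-,00---1,0000--
  2 | 00--1-,0000--
  3 | -000-1,00---1,00--1-,0000--
  5 | 0--1-1,0-0-01,00---1
  6 | -0-110,00--1-
  7 | 0--1-1,00---1,00--1-
  9 | 00---1  (sole → essential)
  10 | --1-10,0-1-1-,00--1-
  11 | 0-1-1-,00---1,00--1-
  12 | 0-11--  (sole → essential)
  13 | 0--1-1,0-11--,00---1
  14 | --1-10,--111-,-0-110,0-1-1-,0-11--,00--1-
  15 | --111-,0--1-1,0-1-1-,0-11--,00---1,00--1-
  16 | 0-000-,01--00,010-0-
  17 | 0-0-01,0-000-,010-0-
  20 | 01--00,01-10-,010-0-
  21 | -101-1,0--1-1,0-0-01,01-10-,010-0-
  23 | -1-111,-101-1,0--1-1
  24 | -11--0,01--00
  26 | --1-10,-11--0,0-1-1-
  27 | 0-1-1-  (sole → essential)
  28 | -11--0,0-11--,01--00,01-10-
  29 | 0--1-1,0-11--,01-10-
  30 | --1-10,--111-,-11--0,0-1-1-,0-11--
  31 | --111-,-1-111,0--1-1,0-1-1-,0-11--
  33 | -000-1  (sole → essential)
  35 | -000-1  (sole → essential)
  38 | -0-110  (sole → essential)
  40 | 1-10-0  (sole → essential)
  42 | --1-10,1-10-0
  46 | --1-10,--111-,-0-110
  47 | --111-  (sole → essential)
  50 | 11-010  (sole → essential)
  53 | -101-1  (sole → essential)
  55 | -1-111,-101-1
  56 | -11--0,1-10-0
  58 | --1-10,-11--0,1-10-0,11-010
  60 | -11--0  (sole → essential)
  62 | --1-10,--111-,-11--0
  63 | --111-,-1-111
Essential prime implicants: --111-, -0-110, -000-1, -101-1, -11--0, 0-1-1-, 0-11--, 00---1, 1-10-0, 11-010
Petrick residual → 0000--, 010-0-
Minimum SOP uses 12 PIs: cde + b'def' + b'c'd'f + bc'df + bcf' + a'ce + a'cd + a'b'f + a'b'c'd' + a'bc'e' + acd'f' + abd'ef'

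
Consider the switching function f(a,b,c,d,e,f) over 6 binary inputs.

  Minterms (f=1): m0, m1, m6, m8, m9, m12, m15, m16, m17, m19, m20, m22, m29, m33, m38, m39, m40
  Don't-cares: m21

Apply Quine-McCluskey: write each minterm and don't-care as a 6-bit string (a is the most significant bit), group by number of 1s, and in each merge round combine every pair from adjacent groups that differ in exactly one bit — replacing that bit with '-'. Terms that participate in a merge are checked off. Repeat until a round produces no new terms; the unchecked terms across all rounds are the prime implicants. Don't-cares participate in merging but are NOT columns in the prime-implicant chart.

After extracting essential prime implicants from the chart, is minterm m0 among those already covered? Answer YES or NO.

YES

Round 0: 000000✓ 000001✓ 000110✓ 001000✓ 001001✓ 001100✓ 001111 010000✓ 010001✓ 010011✓ 010100✓ 010101✓ 010110✓ 011101✓ 100001✓ 100110✓ 100111✓ 101000✓
Round 1: -00001 -00110 -01000 0-0000✓ 0-0001✓ 0-0110 00-000✓ 00-001✓ 00000-✓ 001-00 00100-✓ 01-101 010-00✓ 010-01✓ 0100-1 01000-✓ 0101-0 01010-✓ 10011-
Round 2: 0-000- 00-00- 010-0-
PIs = {-00001, -00110, -01000, 0-000-, 0-0110, 00-00-, 001-00, 001111, 01-101, 010-0-, 0100-1, 0101-0, 10011-}
Coverage chart:
  m0: 0-000-,00-00-
  m1: -00001,0-000-,00-00-
  m6: -00110,0-0110
  m8: -01000,00-00-,001-00
  m9: 00-00- ←essential
  m12: 001-00 ←essential
  m15: 001111 ←essential
  m16: 0-000-,010-0-
  m17: 0-000-,010-0-,0100-1
  m19: 0100-1 ←essential
  m20: 010-0-,0101-0
  m22: 0-0110,0101-0
  m29: 01-101 ←essential
  m33: -00001 ←essential
  m38: -00110,10011-
  m39: 10011- ←essential
  m40: -01000 ←essential
Essential: -00001, -01000, 00-00-, 001-00, 001111, 01-101, 0100-1, 10011-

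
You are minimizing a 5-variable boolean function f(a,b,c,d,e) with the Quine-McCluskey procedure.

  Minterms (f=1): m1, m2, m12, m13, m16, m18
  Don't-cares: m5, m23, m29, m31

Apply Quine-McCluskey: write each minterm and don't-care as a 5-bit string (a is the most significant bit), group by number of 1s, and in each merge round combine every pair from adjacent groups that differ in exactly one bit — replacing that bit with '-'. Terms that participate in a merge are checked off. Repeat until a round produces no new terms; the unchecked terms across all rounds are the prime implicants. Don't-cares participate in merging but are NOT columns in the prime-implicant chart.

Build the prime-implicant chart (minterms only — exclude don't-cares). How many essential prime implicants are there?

Round 0: 00001✓ 00010✓ 00101✓ 01100✓ 01101✓ 10000✓ 10010✓ 10111✓ 11101✓ 11111✓
Round 1: -0010 -1101 0-101 00-01 0110- 1-111 100-0 111-1
PIs = {-0010, -1101, 0-101, 00-01, 0110-, 1-111, 100-0, 111-1}
Coverage chart:
  m1: 00-01 ←essential
  m2: -0010 ←essential
  m12: 0110- ←essential
  m13: -1101,0-101,0110-
  m16: 100-0 ←essential
  m18: -0010,100-0
Essential: -0010, 00-01, 0110-, 100-0

4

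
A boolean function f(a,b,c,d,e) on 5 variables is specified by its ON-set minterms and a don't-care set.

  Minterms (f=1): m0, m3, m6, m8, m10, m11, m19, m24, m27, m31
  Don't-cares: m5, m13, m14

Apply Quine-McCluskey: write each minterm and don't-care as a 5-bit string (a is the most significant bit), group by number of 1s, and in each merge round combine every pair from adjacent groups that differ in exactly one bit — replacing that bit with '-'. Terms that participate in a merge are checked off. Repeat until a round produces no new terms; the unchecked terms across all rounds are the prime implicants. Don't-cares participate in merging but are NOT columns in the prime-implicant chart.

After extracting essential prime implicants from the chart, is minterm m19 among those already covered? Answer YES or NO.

size-2^0 implicants → 00000(✓)  00011(✓)  00101(✓)  00110(✓)  01000(✓)  01010(✓)  01011(✓)  01101(✓)  01110(✓)  10011(✓)  11000(✓)  11011(✓)  11111(✓)
size-2^1 implicants → -0011(✓)  -1000  -1011(✓)  0-000  0-011(✓)  0-101  0-110  01-10  010-0  0101-  1-011(✓)  11-11
size-2^2 implicants → --011
Unchecked terms (primes): --011, -1000, 0-000, 0-101, 0-110, 01-10, 010-0, 0101-, 11-11
Minterm coverage:
  m0 ⊆ 0-000 [E]
  m3 ⊆ --011 [E]
  m6 ⊆ 0-110 [E]
  m8 ⊆ -1000,0-000,010-0
  m10 ⊆ 01-10,010-0,0101-
  m11 ⊆ --011,0101-
  m19 ⊆ --011 [E]
  m24 ⊆ -1000 [E]
  m27 ⊆ --011,11-11
  m31 ⊆ 11-11 [E]
E = {--011, -1000, 0-000, 0-110, 11-11}

YES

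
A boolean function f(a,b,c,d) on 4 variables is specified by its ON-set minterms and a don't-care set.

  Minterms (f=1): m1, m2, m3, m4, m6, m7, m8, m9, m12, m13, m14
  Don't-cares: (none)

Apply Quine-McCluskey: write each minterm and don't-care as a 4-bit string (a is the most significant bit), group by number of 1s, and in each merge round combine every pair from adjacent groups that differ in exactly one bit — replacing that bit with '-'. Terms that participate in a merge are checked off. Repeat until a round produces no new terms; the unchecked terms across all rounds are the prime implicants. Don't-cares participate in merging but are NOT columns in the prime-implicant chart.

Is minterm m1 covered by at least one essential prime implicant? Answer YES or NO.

NO

Round 0: 0001✓ 0010✓ 0011✓ 0100✓ 0110✓ 0111✓ 1000✓ 1001✓ 1100✓ 1101✓ 1110✓
Round 1: -001 -100✓ -110✓ 0-10✓ 0-11✓ 00-1 001-✓ 01-0✓ 011-✓ 1-00✓ 1-01✓ 100-✓ 11-0✓ 110-✓
Round 2: -1-0 0-1- 1-0-
PIs = {-001, -1-0, 0-1-, 00-1, 1-0-}
Coverage chart:
  m1: -001,00-1
  m2: 0-1- ←essential
  m3: 0-1-,00-1
  m4: -1-0 ←essential
  m6: -1-0,0-1-
  m7: 0-1- ←essential
  m8: 1-0- ←essential
  m9: -001,1-0-
  m12: -1-0,1-0-
  m13: 1-0- ←essential
  m14: -1-0 ←essential
Essential: -1-0, 0-1-, 1-0-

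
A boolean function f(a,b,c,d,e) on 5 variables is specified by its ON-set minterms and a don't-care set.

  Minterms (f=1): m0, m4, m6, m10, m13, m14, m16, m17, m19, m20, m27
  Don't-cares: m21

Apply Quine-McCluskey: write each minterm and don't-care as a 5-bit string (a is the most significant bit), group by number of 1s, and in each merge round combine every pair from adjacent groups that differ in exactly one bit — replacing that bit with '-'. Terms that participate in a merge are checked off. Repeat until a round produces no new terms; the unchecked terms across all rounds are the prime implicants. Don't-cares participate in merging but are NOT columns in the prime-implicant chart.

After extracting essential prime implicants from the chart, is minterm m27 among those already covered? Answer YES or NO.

size-2^0 implicants → 00000(✓)  00100(✓)  00110(✓)  01010(✓)  01101  01110(✓)  10000(✓)  10001(✓)  10011(✓)  10100(✓)  10101(✓)  11011(✓)
size-2^1 implicants → -0000(✓)  -0100(✓)  0-110  00-00(✓)  001-0  01-10  1-011  10-00(✓)  10-01(✓)  100-1  1000-(✓)  1010-(✓)
size-2^2 implicants → -0-00  10-0-
Unchecked terms (primes): -0-00, 0-110, 001-0, 01-10, 01101, 1-011, 10-0-, 100-1
Minterm coverage:
  m0 ⊆ -0-00 [E]
  m4 ⊆ -0-00,001-0
  m6 ⊆ 0-110,001-0
  m10 ⊆ 01-10 [E]
  m13 ⊆ 01101 [E]
  m14 ⊆ 0-110,01-10
  m16 ⊆ -0-00,10-0-
  m17 ⊆ 10-0-,100-1
  m19 ⊆ 1-011,100-1
  m20 ⊆ -0-00,10-0-
  m27 ⊆ 1-011 [E]
E = {-0-00, 01-10, 01101, 1-011}

YES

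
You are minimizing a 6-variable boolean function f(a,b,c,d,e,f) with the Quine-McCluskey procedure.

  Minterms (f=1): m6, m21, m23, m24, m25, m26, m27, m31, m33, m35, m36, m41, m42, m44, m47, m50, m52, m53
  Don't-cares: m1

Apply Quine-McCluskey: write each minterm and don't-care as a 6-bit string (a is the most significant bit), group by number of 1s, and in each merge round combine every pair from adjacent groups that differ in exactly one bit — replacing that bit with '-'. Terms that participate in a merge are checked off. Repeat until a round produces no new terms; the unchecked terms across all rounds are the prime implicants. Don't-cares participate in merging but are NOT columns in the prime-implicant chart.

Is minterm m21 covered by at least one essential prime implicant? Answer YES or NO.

Round 0: 000001✓ 000110 010101✓ 010111✓ 011000✓ 011001✓ 011010✓ 011011✓ 011111✓ 100001✓ 100011✓ 100100✓ 101001✓ 101010 101100✓ 101111 110010 110100✓ 110101✓
Round 1: -00001 -10101 01-111 0101-1 011-11 0110-0✓ 0110-1✓ 01100-✓ 01101-✓ 1-0100 10-001 10-100 1000-1 11010-
Round 2: 0110--
PIs = {-00001, -10101, 000110, 01-111, 0101-1, 011-11, 0110--, 1-0100, 10-001, 10-100, 1000-1, 101010, 101111, 110010, 11010-}
Coverage chart:
  m6: 000110 ←essential
  m21: -10101,0101-1
  m23: 01-111,0101-1
  m24: 0110-- ←essential
  m25: 0110-- ←essential
  m26: 0110-- ←essential
  m27: 011-11,0110--
  m31: 01-111,011-11
  m33: -00001,10-001,1000-1
  m35: 1000-1 ←essential
  m36: 1-0100,10-100
  m41: 10-001 ←essential
  m42: 101010 ←essential
  m44: 10-100 ←essential
  m47: 101111 ←essential
  m50: 110010 ←essential
  m52: 1-0100,11010-
  m53: -10101,11010-
Essential: 000110, 0110--, 10-001, 10-100, 1000-1, 101010, 101111, 110010

NO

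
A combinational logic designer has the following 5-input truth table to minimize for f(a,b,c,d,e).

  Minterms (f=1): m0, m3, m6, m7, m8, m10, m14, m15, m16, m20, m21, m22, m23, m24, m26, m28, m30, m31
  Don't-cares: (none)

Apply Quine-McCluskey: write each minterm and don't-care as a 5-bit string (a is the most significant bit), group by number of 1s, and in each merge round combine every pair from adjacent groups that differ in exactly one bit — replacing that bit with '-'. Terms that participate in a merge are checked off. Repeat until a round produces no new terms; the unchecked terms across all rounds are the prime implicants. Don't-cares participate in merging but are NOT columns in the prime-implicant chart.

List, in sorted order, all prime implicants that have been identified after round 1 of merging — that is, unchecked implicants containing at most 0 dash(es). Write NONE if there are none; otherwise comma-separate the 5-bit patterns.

NONE

Round 0: 00000✓ 00011✓ 00110✓ 00111✓ 01000✓ 01010✓ 01110✓ 01111✓ 10000✓ 10100✓ 10101✓ 10110✓ 10111✓ 11000✓ 11010✓ 11100✓ 11110✓ 11111✓
Round 1: -0000✓ -0110✓ -0111✓ -1000✓ -1010✓ -1110✓ -1111✓ 0-000✓ 0-110✓ 0-111✓ 00-11 0011-✓ 01-10✓ 010-0✓ 0111-✓ 1-000✓ 1-100✓ 1-110✓ 1-111✓ 10-00✓ 101-0✓ 101-1✓ 1010-✓ 1011-✓ 11-00✓ 11-10✓ 110-0✓ 111-0✓ 1111-✓
Round 2: --000 --110✓ --111✓ -011-✓ -1-10 -10-0 -111-✓ 0-11-✓ 1--00 1-1-0 1-11-✓ 101-- 11--0
Round 3: --11-
PIs = {--000, --11-, -1-10, -10-0, 00-11, 1--00, 1-1-0, 101--, 11--0}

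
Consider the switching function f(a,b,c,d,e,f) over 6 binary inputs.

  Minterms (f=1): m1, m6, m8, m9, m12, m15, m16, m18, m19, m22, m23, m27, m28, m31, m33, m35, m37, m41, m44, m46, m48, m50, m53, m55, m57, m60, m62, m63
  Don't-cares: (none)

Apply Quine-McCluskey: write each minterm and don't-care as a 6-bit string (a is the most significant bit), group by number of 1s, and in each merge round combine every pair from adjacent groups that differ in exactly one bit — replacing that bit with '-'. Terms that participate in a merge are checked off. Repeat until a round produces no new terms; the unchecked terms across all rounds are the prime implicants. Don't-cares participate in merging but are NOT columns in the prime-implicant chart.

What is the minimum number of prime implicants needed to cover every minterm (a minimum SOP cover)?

size-2^0 implicants → 000001(✓)  000110(✓)  001000(✓)  001001(✓)  001100(✓)  001111(✓)  010000(✓)  010010(✓)  010011(✓)  010110(✓)  010111(✓)  011011(✓)  011100(✓)  011111(✓)  100001(✓)  100011(✓)  100101(✓)  101001(✓)  101100(✓)  101110(✓)  110000(✓)  110010(✓)  110101(✓)  110111(✓)  111001(✓)  111100(✓)  111110(✓)  111111(✓)
size-2^1 implicants → -00001(✓)  -01001(✓)  -01100(✓)  -10000(✓)  -10010(✓)  -10111(✓)  -11100(✓)  -11111(✓)  0-0110  0-1100(✓)  0-1111  00-001(✓)  001-00  00100-  01-011(✓)  01-111(✓)  010-10(✓)  010-11(✓)  0100-0(✓)  01001-(✓)  01011-(✓)  011-11(✓)  1-0101  1-1001  1-1100(✓)  1-1110(✓)  10-001(✓)  100-01  1000-1  1011-0(✓)  11-111(✓)  1100-0(✓)  1101-1  1111-0(✓)  11111-
size-2^2 implicants → --1100  -0-001  -1-111  -100-0  01--11  010-1-  1-11-0
Unchecked terms (primes): --1100, -0-001, -1-111, -100-0, 0-0110, 0-1111, 001-00, 00100-, 01--11, 010-1-, 1-0101, 1-1001, 1-11-0, 100-01, 1000-1, 1101-1, 11111-
Minterm coverage:
  m1 ⊆ -0-001 [E]
  m6 ⊆ 0-0110 [E]
  m8 ⊆ 001-00,00100-
  m9 ⊆ -0-001,00100-
  m12 ⊆ --1100,001-00
  m15 ⊆ 0-1111 [E]
  m16 ⊆ -100-0 [E]
  m18 ⊆ -100-0,010-1-
  m19 ⊆ 01--11,010-1-
  m22 ⊆ 0-0110,010-1-
  m23 ⊆ -1-111,01--11,010-1-
  m27 ⊆ 01--11 [E]
  m28 ⊆ --1100 [E]
  m31 ⊆ -1-111,0-1111,01--11
  m33 ⊆ -0-001,100-01,1000-1
  m35 ⊆ 1000-1 [E]
  m37 ⊆ 1-0101,100-01
  m41 ⊆ -0-001,1-1001
  m44 ⊆ --1100,1-11-0
  m46 ⊆ 1-11-0 [E]
  m48 ⊆ -100-0 [E]
  m50 ⊆ -100-0 [E]
  m53 ⊆ 1-0101,1101-1
  m55 ⊆ -1-111,1101-1
  m57 ⊆ 1-1001 [E]
  m60 ⊆ --1100,1-11-0
  m62 ⊆ 1-11-0,11111-
  m63 ⊆ -1-111,11111-
E = {--1100, -0-001, -100-0, 0-0110, 0-1111, 01--11, 1-1001, 1-11-0, 1000-1}
Petrick residual → -1-111, 001-00, 1-0101
Cover = cde'f' + b'd'e'f + bdef + bc'd'f' + a'c'def' + a'cdef + a'b'ce'f' + a'bef + ac'de'f + acd'e'f + acdf' + ab'c'd'f  |cover|=12

12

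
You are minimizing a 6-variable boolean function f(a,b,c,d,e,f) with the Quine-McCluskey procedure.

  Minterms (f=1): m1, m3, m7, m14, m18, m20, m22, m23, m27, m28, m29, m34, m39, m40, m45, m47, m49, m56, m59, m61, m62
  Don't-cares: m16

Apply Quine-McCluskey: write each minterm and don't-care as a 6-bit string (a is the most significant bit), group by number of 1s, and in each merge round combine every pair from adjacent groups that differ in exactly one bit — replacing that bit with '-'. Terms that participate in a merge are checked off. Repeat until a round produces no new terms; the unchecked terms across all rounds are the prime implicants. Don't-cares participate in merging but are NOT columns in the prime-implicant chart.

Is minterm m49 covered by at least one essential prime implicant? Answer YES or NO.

size-2^0 implicants → 000001(✓)  000011(✓)  000111(✓)  001110  010000(✓)  010010(✓)  010100(✓)  010110(✓)  010111(✓)  011011(✓)  011100(✓)  011101(✓)  100010  100111(✓)  101000(✓)  101101(✓)  101111(✓)  110001  111000(✓)  111011(✓)  111101(✓)  111110
size-2^1 implicants → -00111  -11011  -11101  0-0111  000-11  0000-1  01-100  010-00(✓)  010-10(✓)  0100-0(✓)  0101-0(✓)  01011-  01110-  1-1000  1-1101  10-111  1011-1
size-2^2 implicants → 010--0
Unchecked terms (primes): -00111, -11011, -11101, 0-0111, 000-11, 0000-1, 001110, 01-100, 010--0, 01011-, 01110-, 1-1000, 1-1101, 10-111, 100010, 1011-1, 110001, 111110
Minterm coverage:
  m1 ⊆ 0000-1 [E]
  m3 ⊆ 000-11,0000-1
  m7 ⊆ -00111,0-0111,000-11
  m14 ⊆ 001110 [E]
  m18 ⊆ 010--0 [E]
  m20 ⊆ 01-100,010--0
  m22 ⊆ 010--0,01011-
  m23 ⊆ 0-0111,01011-
  m27 ⊆ -11011 [E]
  m28 ⊆ 01-100,01110-
  m29 ⊆ -11101,01110-
  m34 ⊆ 100010 [E]
  m39 ⊆ -00111,10-111
  m40 ⊆ 1-1000 [E]
  m45 ⊆ 1-1101,1011-1
  m47 ⊆ 10-111,1011-1
  m49 ⊆ 110001 [E]
  m56 ⊆ 1-1000 [E]
  m59 ⊆ -11011 [E]
  m61 ⊆ -11101,1-1101
  m62 ⊆ 111110 [E]
E = {-11011, 0000-1, 001110, 010--0, 1-1000, 100010, 110001, 111110}

YES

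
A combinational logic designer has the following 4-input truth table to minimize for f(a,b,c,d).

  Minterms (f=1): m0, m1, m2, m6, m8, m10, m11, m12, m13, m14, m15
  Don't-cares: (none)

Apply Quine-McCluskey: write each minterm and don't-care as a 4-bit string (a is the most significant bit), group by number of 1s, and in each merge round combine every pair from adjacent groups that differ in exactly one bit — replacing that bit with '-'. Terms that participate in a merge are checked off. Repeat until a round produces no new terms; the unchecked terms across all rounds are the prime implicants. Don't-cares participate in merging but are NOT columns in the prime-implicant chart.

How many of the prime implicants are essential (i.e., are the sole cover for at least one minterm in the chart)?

4

size-2^0 implicants → 0000(✓)  0001(✓)  0010(✓)  0110(✓)  1000(✓)  1010(✓)  1011(✓)  1100(✓)  1101(✓)  1110(✓)  1111(✓)
size-2^1 implicants → -000(✓)  -010(✓)  -110(✓)  0-10(✓)  00-0(✓)  000-  1-00(✓)  1-10(✓)  1-11(✓)  10-0(✓)  101-(✓)  11-0(✓)  11-1(✓)  110-(✓)  111-(✓)
size-2^2 implicants → --10  -0-0  1--0  1-1-  11--
Unchecked terms (primes): --10, -0-0, 000-, 1--0, 1-1-, 11--
Minterm coverage:
  m0 ⊆ -0-0,000-
  m1 ⊆ 000- [E]
  m2 ⊆ --10,-0-0
  m6 ⊆ --10 [E]
  m8 ⊆ -0-0,1--0
  m10 ⊆ --10,-0-0,1--0,1-1-
  m11 ⊆ 1-1- [E]
  m12 ⊆ 1--0,11--
  m13 ⊆ 11-- [E]
  m14 ⊆ --10,1--0,1-1-,11--
  m15 ⊆ 1-1-,11--
E = {--10, 000-, 1-1-, 11--}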